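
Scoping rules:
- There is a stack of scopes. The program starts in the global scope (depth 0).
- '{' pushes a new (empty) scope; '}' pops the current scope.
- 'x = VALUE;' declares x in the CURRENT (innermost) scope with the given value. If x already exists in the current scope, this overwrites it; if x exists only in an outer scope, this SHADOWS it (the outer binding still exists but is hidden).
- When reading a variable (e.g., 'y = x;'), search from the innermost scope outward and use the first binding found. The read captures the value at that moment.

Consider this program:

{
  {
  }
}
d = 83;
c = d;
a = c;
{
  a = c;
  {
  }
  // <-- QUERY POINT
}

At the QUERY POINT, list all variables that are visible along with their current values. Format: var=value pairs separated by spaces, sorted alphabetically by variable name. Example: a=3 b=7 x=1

Step 1: enter scope (depth=1)
Step 2: enter scope (depth=2)
Step 3: exit scope (depth=1)
Step 4: exit scope (depth=0)
Step 5: declare d=83 at depth 0
Step 6: declare c=(read d)=83 at depth 0
Step 7: declare a=(read c)=83 at depth 0
Step 8: enter scope (depth=1)
Step 9: declare a=(read c)=83 at depth 1
Step 10: enter scope (depth=2)
Step 11: exit scope (depth=1)
Visible at query point: a=83 c=83 d=83

Answer: a=83 c=83 d=83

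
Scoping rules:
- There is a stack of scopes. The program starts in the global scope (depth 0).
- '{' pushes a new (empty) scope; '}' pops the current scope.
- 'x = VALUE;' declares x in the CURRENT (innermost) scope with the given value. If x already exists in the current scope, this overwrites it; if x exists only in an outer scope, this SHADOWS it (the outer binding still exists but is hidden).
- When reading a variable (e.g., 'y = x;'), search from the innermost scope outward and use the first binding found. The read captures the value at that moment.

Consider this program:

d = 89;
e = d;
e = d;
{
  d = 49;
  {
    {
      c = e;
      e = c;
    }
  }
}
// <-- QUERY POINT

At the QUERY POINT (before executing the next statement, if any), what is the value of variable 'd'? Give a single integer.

Step 1: declare d=89 at depth 0
Step 2: declare e=(read d)=89 at depth 0
Step 3: declare e=(read d)=89 at depth 0
Step 4: enter scope (depth=1)
Step 5: declare d=49 at depth 1
Step 6: enter scope (depth=2)
Step 7: enter scope (depth=3)
Step 8: declare c=(read e)=89 at depth 3
Step 9: declare e=(read c)=89 at depth 3
Step 10: exit scope (depth=2)
Step 11: exit scope (depth=1)
Step 12: exit scope (depth=0)
Visible at query point: d=89 e=89

Answer: 89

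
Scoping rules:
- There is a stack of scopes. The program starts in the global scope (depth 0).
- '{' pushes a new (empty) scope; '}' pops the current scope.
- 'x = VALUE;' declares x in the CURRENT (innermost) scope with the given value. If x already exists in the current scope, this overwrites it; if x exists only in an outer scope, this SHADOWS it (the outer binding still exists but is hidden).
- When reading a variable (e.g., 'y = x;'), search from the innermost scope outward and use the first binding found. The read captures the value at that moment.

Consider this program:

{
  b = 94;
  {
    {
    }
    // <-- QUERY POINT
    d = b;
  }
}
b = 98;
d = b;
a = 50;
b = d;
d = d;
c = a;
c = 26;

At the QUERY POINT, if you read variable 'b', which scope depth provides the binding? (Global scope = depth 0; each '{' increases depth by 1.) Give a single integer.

Step 1: enter scope (depth=1)
Step 2: declare b=94 at depth 1
Step 3: enter scope (depth=2)
Step 4: enter scope (depth=3)
Step 5: exit scope (depth=2)
Visible at query point: b=94

Answer: 1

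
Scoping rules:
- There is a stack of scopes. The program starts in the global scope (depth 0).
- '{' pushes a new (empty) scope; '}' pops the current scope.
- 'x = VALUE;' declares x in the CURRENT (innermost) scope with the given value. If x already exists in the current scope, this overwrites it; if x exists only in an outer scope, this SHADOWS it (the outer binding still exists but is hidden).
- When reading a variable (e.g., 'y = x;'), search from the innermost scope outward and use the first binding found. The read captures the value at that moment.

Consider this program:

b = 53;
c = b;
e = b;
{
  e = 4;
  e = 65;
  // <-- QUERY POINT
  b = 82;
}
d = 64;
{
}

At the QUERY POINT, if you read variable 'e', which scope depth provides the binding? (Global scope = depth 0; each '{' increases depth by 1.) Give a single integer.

Step 1: declare b=53 at depth 0
Step 2: declare c=(read b)=53 at depth 0
Step 3: declare e=(read b)=53 at depth 0
Step 4: enter scope (depth=1)
Step 5: declare e=4 at depth 1
Step 6: declare e=65 at depth 1
Visible at query point: b=53 c=53 e=65

Answer: 1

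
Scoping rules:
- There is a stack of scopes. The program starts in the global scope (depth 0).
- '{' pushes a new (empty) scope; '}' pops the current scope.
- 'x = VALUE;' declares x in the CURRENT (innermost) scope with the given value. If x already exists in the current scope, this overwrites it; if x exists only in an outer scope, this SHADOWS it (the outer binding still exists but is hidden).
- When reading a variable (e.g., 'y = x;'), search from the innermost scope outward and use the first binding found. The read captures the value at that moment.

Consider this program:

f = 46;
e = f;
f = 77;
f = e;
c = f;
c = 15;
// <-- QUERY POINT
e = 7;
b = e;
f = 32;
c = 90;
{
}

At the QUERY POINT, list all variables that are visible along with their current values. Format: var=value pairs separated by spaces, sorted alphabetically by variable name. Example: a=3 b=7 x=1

Step 1: declare f=46 at depth 0
Step 2: declare e=(read f)=46 at depth 0
Step 3: declare f=77 at depth 0
Step 4: declare f=(read e)=46 at depth 0
Step 5: declare c=(read f)=46 at depth 0
Step 6: declare c=15 at depth 0
Visible at query point: c=15 e=46 f=46

Answer: c=15 e=46 f=46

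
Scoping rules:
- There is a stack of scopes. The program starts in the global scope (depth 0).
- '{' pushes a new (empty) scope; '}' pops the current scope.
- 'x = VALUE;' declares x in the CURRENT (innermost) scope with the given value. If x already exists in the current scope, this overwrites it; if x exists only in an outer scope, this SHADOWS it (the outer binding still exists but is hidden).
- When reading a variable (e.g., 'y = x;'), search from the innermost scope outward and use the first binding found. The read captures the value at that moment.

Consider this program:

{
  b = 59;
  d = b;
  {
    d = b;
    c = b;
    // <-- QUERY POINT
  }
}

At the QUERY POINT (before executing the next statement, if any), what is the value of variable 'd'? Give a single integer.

Answer: 59

Derivation:
Step 1: enter scope (depth=1)
Step 2: declare b=59 at depth 1
Step 3: declare d=(read b)=59 at depth 1
Step 4: enter scope (depth=2)
Step 5: declare d=(read b)=59 at depth 2
Step 6: declare c=(read b)=59 at depth 2
Visible at query point: b=59 c=59 d=59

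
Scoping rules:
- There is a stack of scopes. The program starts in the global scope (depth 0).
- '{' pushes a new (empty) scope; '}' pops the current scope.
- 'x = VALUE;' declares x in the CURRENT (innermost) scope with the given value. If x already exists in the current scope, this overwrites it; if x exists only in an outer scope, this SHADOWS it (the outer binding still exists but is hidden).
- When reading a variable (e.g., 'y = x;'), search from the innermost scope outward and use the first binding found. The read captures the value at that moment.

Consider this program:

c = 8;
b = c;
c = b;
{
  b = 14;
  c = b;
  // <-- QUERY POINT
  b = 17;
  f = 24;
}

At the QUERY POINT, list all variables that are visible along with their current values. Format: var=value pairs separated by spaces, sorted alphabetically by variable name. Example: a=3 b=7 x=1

Answer: b=14 c=14

Derivation:
Step 1: declare c=8 at depth 0
Step 2: declare b=(read c)=8 at depth 0
Step 3: declare c=(read b)=8 at depth 0
Step 4: enter scope (depth=1)
Step 5: declare b=14 at depth 1
Step 6: declare c=(read b)=14 at depth 1
Visible at query point: b=14 c=14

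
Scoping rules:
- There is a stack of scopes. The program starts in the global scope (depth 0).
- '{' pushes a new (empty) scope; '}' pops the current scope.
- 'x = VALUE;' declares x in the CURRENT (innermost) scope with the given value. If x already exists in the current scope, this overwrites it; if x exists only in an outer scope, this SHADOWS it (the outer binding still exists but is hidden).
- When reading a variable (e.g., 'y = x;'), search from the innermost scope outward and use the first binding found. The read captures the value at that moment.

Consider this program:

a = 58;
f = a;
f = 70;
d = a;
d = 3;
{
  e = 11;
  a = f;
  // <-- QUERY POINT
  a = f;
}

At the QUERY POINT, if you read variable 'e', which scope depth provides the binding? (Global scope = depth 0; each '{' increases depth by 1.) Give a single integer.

Answer: 1

Derivation:
Step 1: declare a=58 at depth 0
Step 2: declare f=(read a)=58 at depth 0
Step 3: declare f=70 at depth 0
Step 4: declare d=(read a)=58 at depth 0
Step 5: declare d=3 at depth 0
Step 6: enter scope (depth=1)
Step 7: declare e=11 at depth 1
Step 8: declare a=(read f)=70 at depth 1
Visible at query point: a=70 d=3 e=11 f=70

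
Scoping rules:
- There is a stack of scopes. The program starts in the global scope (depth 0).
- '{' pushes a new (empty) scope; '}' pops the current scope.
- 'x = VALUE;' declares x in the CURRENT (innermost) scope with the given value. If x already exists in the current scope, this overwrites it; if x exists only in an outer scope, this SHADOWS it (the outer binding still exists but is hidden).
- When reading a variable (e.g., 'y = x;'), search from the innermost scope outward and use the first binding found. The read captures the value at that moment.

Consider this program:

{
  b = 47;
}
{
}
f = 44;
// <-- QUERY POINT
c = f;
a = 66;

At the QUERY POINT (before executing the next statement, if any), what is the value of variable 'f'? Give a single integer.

Answer: 44

Derivation:
Step 1: enter scope (depth=1)
Step 2: declare b=47 at depth 1
Step 3: exit scope (depth=0)
Step 4: enter scope (depth=1)
Step 5: exit scope (depth=0)
Step 6: declare f=44 at depth 0
Visible at query point: f=44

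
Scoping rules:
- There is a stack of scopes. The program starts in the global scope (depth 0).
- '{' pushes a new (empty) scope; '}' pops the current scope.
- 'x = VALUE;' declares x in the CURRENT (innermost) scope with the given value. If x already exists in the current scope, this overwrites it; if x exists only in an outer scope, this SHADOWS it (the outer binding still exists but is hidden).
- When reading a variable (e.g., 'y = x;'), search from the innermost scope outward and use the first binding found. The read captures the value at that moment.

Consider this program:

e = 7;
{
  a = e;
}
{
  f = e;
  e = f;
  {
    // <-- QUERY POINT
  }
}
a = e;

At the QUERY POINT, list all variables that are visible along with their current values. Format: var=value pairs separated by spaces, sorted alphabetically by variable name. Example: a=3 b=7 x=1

Step 1: declare e=7 at depth 0
Step 2: enter scope (depth=1)
Step 3: declare a=(read e)=7 at depth 1
Step 4: exit scope (depth=0)
Step 5: enter scope (depth=1)
Step 6: declare f=(read e)=7 at depth 1
Step 7: declare e=(read f)=7 at depth 1
Step 8: enter scope (depth=2)
Visible at query point: e=7 f=7

Answer: e=7 f=7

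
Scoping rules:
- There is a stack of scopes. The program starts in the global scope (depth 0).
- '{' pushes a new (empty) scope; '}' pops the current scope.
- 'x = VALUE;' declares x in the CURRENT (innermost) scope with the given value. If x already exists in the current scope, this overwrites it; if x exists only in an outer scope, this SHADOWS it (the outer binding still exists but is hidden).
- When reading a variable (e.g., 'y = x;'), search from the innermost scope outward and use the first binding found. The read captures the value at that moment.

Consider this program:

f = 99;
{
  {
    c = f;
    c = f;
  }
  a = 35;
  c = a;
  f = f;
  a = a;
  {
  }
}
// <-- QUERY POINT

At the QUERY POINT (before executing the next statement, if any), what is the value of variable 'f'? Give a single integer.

Step 1: declare f=99 at depth 0
Step 2: enter scope (depth=1)
Step 3: enter scope (depth=2)
Step 4: declare c=(read f)=99 at depth 2
Step 5: declare c=(read f)=99 at depth 2
Step 6: exit scope (depth=1)
Step 7: declare a=35 at depth 1
Step 8: declare c=(read a)=35 at depth 1
Step 9: declare f=(read f)=99 at depth 1
Step 10: declare a=(read a)=35 at depth 1
Step 11: enter scope (depth=2)
Step 12: exit scope (depth=1)
Step 13: exit scope (depth=0)
Visible at query point: f=99

Answer: 99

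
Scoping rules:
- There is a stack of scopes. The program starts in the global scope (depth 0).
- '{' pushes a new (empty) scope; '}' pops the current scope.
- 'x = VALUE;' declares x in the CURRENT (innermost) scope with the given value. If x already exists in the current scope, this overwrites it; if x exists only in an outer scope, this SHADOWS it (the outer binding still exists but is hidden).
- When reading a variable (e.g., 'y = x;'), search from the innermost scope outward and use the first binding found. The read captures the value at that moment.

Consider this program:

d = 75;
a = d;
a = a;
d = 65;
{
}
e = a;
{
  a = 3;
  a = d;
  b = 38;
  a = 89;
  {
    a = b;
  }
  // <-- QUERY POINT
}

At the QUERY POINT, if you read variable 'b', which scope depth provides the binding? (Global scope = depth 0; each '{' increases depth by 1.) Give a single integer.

Step 1: declare d=75 at depth 0
Step 2: declare a=(read d)=75 at depth 0
Step 3: declare a=(read a)=75 at depth 0
Step 4: declare d=65 at depth 0
Step 5: enter scope (depth=1)
Step 6: exit scope (depth=0)
Step 7: declare e=(read a)=75 at depth 0
Step 8: enter scope (depth=1)
Step 9: declare a=3 at depth 1
Step 10: declare a=(read d)=65 at depth 1
Step 11: declare b=38 at depth 1
Step 12: declare a=89 at depth 1
Step 13: enter scope (depth=2)
Step 14: declare a=(read b)=38 at depth 2
Step 15: exit scope (depth=1)
Visible at query point: a=89 b=38 d=65 e=75

Answer: 1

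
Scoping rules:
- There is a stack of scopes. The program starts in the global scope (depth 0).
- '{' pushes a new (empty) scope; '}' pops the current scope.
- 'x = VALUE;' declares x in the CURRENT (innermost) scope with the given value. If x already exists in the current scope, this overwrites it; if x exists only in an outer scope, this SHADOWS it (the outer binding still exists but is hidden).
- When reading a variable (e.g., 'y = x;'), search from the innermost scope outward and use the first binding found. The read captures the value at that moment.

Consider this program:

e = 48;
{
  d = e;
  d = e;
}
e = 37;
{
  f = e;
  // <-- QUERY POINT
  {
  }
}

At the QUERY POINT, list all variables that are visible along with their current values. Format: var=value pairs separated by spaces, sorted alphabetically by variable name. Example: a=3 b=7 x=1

Step 1: declare e=48 at depth 0
Step 2: enter scope (depth=1)
Step 3: declare d=(read e)=48 at depth 1
Step 4: declare d=(read e)=48 at depth 1
Step 5: exit scope (depth=0)
Step 6: declare e=37 at depth 0
Step 7: enter scope (depth=1)
Step 8: declare f=(read e)=37 at depth 1
Visible at query point: e=37 f=37

Answer: e=37 f=37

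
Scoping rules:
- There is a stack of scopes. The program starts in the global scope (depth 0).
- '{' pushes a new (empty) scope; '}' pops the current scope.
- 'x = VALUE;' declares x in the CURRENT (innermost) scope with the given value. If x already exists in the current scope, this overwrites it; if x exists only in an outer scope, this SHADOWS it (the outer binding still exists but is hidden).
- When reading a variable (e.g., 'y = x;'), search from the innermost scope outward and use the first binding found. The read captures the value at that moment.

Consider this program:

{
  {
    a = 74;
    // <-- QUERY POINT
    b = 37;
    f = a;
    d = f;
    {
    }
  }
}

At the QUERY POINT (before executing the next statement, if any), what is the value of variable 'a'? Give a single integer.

Answer: 74

Derivation:
Step 1: enter scope (depth=1)
Step 2: enter scope (depth=2)
Step 3: declare a=74 at depth 2
Visible at query point: a=74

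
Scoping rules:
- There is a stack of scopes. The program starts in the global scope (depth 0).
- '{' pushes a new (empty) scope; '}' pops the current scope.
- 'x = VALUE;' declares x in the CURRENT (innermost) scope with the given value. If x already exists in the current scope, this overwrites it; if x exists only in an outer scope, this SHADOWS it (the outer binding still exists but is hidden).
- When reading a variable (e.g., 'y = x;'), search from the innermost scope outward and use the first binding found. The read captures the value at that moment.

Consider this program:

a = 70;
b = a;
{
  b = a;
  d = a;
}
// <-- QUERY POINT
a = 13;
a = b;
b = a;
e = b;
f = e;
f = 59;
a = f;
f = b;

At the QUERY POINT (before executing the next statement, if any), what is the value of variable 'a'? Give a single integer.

Step 1: declare a=70 at depth 0
Step 2: declare b=(read a)=70 at depth 0
Step 3: enter scope (depth=1)
Step 4: declare b=(read a)=70 at depth 1
Step 5: declare d=(read a)=70 at depth 1
Step 6: exit scope (depth=0)
Visible at query point: a=70 b=70

Answer: 70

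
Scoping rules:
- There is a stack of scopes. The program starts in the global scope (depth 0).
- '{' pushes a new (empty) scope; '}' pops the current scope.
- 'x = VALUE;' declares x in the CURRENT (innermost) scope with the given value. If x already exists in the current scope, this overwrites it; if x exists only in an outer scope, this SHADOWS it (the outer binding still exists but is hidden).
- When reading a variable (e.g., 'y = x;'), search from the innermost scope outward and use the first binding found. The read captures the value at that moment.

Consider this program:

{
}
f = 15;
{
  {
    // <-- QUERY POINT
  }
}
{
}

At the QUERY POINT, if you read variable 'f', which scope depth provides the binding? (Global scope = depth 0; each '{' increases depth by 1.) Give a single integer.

Step 1: enter scope (depth=1)
Step 2: exit scope (depth=0)
Step 3: declare f=15 at depth 0
Step 4: enter scope (depth=1)
Step 5: enter scope (depth=2)
Visible at query point: f=15

Answer: 0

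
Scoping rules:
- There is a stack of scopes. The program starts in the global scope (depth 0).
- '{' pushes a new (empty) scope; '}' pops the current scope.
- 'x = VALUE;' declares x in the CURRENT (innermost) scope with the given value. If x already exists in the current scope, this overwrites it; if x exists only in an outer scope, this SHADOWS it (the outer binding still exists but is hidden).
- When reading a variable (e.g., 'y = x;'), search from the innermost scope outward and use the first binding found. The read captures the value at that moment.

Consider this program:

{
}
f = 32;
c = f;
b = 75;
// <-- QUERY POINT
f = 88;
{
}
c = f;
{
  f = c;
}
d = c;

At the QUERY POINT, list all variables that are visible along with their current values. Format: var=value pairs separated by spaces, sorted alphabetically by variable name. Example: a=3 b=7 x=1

Step 1: enter scope (depth=1)
Step 2: exit scope (depth=0)
Step 3: declare f=32 at depth 0
Step 4: declare c=(read f)=32 at depth 0
Step 5: declare b=75 at depth 0
Visible at query point: b=75 c=32 f=32

Answer: b=75 c=32 f=32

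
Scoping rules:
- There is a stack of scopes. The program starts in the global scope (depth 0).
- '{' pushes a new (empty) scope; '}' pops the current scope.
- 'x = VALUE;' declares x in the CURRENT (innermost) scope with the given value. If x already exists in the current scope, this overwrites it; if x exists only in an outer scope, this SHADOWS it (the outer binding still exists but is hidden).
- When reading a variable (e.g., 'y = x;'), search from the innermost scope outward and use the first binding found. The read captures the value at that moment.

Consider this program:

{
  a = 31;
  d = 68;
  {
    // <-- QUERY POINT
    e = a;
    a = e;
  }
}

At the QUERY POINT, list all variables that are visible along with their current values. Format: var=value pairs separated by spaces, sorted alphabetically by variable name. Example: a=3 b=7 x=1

Step 1: enter scope (depth=1)
Step 2: declare a=31 at depth 1
Step 3: declare d=68 at depth 1
Step 4: enter scope (depth=2)
Visible at query point: a=31 d=68

Answer: a=31 d=68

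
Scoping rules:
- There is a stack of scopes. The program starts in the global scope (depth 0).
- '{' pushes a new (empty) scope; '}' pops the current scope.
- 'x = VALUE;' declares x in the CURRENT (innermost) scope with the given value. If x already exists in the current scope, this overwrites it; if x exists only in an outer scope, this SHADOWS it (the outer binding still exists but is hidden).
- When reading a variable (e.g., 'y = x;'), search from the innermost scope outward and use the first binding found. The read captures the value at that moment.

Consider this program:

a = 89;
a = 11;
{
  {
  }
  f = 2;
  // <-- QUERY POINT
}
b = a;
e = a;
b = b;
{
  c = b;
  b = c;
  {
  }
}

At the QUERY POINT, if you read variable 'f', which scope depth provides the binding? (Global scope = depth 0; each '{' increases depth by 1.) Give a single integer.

Step 1: declare a=89 at depth 0
Step 2: declare a=11 at depth 0
Step 3: enter scope (depth=1)
Step 4: enter scope (depth=2)
Step 5: exit scope (depth=1)
Step 6: declare f=2 at depth 1
Visible at query point: a=11 f=2

Answer: 1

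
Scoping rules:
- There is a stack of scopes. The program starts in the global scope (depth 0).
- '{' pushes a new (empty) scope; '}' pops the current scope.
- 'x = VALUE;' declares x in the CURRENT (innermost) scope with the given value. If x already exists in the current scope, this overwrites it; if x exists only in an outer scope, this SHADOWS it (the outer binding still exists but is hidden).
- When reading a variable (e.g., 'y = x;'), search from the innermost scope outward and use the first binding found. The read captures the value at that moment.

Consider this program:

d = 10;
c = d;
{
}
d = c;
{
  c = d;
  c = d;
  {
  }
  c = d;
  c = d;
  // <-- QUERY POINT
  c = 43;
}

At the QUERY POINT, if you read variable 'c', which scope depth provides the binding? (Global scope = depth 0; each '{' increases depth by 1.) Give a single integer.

Step 1: declare d=10 at depth 0
Step 2: declare c=(read d)=10 at depth 0
Step 3: enter scope (depth=1)
Step 4: exit scope (depth=0)
Step 5: declare d=(read c)=10 at depth 0
Step 6: enter scope (depth=1)
Step 7: declare c=(read d)=10 at depth 1
Step 8: declare c=(read d)=10 at depth 1
Step 9: enter scope (depth=2)
Step 10: exit scope (depth=1)
Step 11: declare c=(read d)=10 at depth 1
Step 12: declare c=(read d)=10 at depth 1
Visible at query point: c=10 d=10

Answer: 1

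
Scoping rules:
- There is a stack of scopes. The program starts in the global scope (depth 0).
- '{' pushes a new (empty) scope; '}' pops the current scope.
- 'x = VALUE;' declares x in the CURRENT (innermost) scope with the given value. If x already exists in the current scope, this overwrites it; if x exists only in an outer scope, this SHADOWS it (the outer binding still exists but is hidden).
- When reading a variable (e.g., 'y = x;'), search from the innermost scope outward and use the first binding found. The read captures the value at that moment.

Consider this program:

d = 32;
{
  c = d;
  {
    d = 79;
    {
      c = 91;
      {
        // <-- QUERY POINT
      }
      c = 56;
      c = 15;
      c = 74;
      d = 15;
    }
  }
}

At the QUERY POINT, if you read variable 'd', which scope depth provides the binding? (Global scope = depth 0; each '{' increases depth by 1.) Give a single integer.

Answer: 2

Derivation:
Step 1: declare d=32 at depth 0
Step 2: enter scope (depth=1)
Step 3: declare c=(read d)=32 at depth 1
Step 4: enter scope (depth=2)
Step 5: declare d=79 at depth 2
Step 6: enter scope (depth=3)
Step 7: declare c=91 at depth 3
Step 8: enter scope (depth=4)
Visible at query point: c=91 d=79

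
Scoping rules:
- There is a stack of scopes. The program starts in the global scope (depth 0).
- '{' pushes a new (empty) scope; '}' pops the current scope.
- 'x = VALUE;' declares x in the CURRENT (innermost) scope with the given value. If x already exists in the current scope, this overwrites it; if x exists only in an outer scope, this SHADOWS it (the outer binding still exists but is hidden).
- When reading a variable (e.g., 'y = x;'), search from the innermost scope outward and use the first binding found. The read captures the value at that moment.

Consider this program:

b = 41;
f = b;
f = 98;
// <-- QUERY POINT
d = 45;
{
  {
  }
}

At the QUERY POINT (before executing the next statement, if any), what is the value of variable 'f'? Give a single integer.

Step 1: declare b=41 at depth 0
Step 2: declare f=(read b)=41 at depth 0
Step 3: declare f=98 at depth 0
Visible at query point: b=41 f=98

Answer: 98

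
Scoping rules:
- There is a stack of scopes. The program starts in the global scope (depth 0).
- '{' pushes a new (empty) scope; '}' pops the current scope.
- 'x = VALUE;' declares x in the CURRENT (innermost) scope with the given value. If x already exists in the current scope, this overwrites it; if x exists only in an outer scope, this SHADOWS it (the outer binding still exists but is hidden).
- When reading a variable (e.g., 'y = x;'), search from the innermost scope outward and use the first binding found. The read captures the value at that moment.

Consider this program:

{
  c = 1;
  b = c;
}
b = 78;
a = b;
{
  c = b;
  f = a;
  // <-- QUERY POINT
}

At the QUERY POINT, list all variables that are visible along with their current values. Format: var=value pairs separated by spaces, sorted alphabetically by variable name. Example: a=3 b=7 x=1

Step 1: enter scope (depth=1)
Step 2: declare c=1 at depth 1
Step 3: declare b=(read c)=1 at depth 1
Step 4: exit scope (depth=0)
Step 5: declare b=78 at depth 0
Step 6: declare a=(read b)=78 at depth 0
Step 7: enter scope (depth=1)
Step 8: declare c=(read b)=78 at depth 1
Step 9: declare f=(read a)=78 at depth 1
Visible at query point: a=78 b=78 c=78 f=78

Answer: a=78 b=78 c=78 f=78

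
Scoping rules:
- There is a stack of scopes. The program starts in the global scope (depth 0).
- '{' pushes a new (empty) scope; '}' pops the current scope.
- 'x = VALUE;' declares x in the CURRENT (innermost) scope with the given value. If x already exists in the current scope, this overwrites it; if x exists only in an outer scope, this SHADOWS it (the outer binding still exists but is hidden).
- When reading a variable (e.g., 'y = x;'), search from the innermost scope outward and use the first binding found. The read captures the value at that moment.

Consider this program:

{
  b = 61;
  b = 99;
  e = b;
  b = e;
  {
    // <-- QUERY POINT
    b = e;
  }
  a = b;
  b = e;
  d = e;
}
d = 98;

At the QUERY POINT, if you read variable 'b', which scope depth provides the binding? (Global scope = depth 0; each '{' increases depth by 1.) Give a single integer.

Step 1: enter scope (depth=1)
Step 2: declare b=61 at depth 1
Step 3: declare b=99 at depth 1
Step 4: declare e=(read b)=99 at depth 1
Step 5: declare b=(read e)=99 at depth 1
Step 6: enter scope (depth=2)
Visible at query point: b=99 e=99

Answer: 1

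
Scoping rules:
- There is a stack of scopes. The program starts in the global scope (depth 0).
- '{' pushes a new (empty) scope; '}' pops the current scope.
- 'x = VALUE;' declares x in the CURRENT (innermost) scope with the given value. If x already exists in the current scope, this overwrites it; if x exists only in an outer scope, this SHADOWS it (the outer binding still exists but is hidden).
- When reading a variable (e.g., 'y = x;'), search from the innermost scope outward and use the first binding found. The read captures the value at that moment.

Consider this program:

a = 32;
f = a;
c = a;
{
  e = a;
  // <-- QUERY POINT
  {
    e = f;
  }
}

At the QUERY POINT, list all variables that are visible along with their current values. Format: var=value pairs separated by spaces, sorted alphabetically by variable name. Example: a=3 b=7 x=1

Step 1: declare a=32 at depth 0
Step 2: declare f=(read a)=32 at depth 0
Step 3: declare c=(read a)=32 at depth 0
Step 4: enter scope (depth=1)
Step 5: declare e=(read a)=32 at depth 1
Visible at query point: a=32 c=32 e=32 f=32

Answer: a=32 c=32 e=32 f=32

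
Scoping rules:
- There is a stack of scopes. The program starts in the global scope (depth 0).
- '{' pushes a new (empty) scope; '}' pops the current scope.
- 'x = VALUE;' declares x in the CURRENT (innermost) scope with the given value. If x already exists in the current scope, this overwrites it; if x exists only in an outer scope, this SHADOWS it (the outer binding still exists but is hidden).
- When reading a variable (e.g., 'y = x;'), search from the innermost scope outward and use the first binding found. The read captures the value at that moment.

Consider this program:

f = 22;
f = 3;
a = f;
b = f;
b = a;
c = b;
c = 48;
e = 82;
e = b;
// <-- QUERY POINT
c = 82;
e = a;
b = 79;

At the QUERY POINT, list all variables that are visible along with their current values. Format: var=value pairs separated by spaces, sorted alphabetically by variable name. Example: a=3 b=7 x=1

Step 1: declare f=22 at depth 0
Step 2: declare f=3 at depth 0
Step 3: declare a=(read f)=3 at depth 0
Step 4: declare b=(read f)=3 at depth 0
Step 5: declare b=(read a)=3 at depth 0
Step 6: declare c=(read b)=3 at depth 0
Step 7: declare c=48 at depth 0
Step 8: declare e=82 at depth 0
Step 9: declare e=(read b)=3 at depth 0
Visible at query point: a=3 b=3 c=48 e=3 f=3

Answer: a=3 b=3 c=48 e=3 f=3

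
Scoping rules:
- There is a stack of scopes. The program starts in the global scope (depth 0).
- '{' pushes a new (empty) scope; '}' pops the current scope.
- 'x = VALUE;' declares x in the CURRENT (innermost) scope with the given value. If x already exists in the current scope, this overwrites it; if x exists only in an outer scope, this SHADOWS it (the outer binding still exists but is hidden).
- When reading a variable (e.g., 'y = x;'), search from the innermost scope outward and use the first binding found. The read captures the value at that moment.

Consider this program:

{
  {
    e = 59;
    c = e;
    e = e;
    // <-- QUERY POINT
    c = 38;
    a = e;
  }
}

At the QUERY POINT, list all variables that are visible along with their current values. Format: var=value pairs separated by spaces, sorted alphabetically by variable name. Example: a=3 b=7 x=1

Step 1: enter scope (depth=1)
Step 2: enter scope (depth=2)
Step 3: declare e=59 at depth 2
Step 4: declare c=(read e)=59 at depth 2
Step 5: declare e=(read e)=59 at depth 2
Visible at query point: c=59 e=59

Answer: c=59 e=59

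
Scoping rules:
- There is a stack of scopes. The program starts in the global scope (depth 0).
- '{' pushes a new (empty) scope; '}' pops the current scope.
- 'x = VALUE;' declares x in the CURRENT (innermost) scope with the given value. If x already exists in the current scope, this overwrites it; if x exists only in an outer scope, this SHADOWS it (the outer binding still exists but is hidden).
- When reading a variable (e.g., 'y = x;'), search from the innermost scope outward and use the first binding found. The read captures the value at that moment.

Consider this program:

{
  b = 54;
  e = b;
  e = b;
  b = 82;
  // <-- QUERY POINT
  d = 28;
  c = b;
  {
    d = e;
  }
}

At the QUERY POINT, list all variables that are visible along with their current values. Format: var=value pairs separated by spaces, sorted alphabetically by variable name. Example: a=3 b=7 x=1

Answer: b=82 e=54

Derivation:
Step 1: enter scope (depth=1)
Step 2: declare b=54 at depth 1
Step 3: declare e=(read b)=54 at depth 1
Step 4: declare e=(read b)=54 at depth 1
Step 5: declare b=82 at depth 1
Visible at query point: b=82 e=54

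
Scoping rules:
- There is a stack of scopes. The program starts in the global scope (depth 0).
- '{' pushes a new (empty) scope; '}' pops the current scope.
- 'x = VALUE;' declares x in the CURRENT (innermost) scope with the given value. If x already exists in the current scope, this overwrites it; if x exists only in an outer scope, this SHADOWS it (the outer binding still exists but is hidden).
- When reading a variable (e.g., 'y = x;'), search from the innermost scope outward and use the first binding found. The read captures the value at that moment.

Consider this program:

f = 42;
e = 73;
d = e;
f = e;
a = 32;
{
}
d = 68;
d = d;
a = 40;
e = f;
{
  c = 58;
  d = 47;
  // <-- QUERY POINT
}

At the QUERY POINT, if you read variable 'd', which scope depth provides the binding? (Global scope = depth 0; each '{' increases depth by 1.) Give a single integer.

Step 1: declare f=42 at depth 0
Step 2: declare e=73 at depth 0
Step 3: declare d=(read e)=73 at depth 0
Step 4: declare f=(read e)=73 at depth 0
Step 5: declare a=32 at depth 0
Step 6: enter scope (depth=1)
Step 7: exit scope (depth=0)
Step 8: declare d=68 at depth 0
Step 9: declare d=(read d)=68 at depth 0
Step 10: declare a=40 at depth 0
Step 11: declare e=(read f)=73 at depth 0
Step 12: enter scope (depth=1)
Step 13: declare c=58 at depth 1
Step 14: declare d=47 at depth 1
Visible at query point: a=40 c=58 d=47 e=73 f=73

Answer: 1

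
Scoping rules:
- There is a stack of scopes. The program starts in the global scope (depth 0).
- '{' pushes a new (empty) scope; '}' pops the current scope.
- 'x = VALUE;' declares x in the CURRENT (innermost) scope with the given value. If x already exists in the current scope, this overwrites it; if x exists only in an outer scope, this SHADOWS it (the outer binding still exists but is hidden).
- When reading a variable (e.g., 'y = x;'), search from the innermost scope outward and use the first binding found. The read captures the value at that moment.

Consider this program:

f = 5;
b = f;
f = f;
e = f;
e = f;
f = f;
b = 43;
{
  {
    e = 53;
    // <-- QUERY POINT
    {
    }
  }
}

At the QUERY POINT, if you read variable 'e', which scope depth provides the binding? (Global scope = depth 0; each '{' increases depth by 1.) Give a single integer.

Answer: 2

Derivation:
Step 1: declare f=5 at depth 0
Step 2: declare b=(read f)=5 at depth 0
Step 3: declare f=(read f)=5 at depth 0
Step 4: declare e=(read f)=5 at depth 0
Step 5: declare e=(read f)=5 at depth 0
Step 6: declare f=(read f)=5 at depth 0
Step 7: declare b=43 at depth 0
Step 8: enter scope (depth=1)
Step 9: enter scope (depth=2)
Step 10: declare e=53 at depth 2
Visible at query point: b=43 e=53 f=5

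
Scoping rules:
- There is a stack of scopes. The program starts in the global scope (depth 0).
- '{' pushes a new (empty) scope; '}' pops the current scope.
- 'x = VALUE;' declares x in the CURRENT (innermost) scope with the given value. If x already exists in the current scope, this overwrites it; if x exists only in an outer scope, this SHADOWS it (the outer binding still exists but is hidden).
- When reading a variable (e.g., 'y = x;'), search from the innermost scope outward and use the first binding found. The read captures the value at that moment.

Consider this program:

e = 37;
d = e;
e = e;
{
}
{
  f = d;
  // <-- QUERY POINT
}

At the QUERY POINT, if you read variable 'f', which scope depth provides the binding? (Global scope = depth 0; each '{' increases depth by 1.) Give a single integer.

Answer: 1

Derivation:
Step 1: declare e=37 at depth 0
Step 2: declare d=(read e)=37 at depth 0
Step 3: declare e=(read e)=37 at depth 0
Step 4: enter scope (depth=1)
Step 5: exit scope (depth=0)
Step 6: enter scope (depth=1)
Step 7: declare f=(read d)=37 at depth 1
Visible at query point: d=37 e=37 f=37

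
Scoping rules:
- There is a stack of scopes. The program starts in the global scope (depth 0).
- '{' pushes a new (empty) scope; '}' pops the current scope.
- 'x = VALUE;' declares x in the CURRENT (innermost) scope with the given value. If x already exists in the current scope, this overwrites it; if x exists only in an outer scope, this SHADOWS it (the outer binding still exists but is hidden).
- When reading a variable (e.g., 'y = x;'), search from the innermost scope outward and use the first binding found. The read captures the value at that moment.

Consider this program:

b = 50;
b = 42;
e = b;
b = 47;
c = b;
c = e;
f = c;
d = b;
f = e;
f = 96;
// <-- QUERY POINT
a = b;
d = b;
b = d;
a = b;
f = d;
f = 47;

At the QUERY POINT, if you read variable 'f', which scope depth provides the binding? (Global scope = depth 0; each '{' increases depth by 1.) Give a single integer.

Step 1: declare b=50 at depth 0
Step 2: declare b=42 at depth 0
Step 3: declare e=(read b)=42 at depth 0
Step 4: declare b=47 at depth 0
Step 5: declare c=(read b)=47 at depth 0
Step 6: declare c=(read e)=42 at depth 0
Step 7: declare f=(read c)=42 at depth 0
Step 8: declare d=(read b)=47 at depth 0
Step 9: declare f=(read e)=42 at depth 0
Step 10: declare f=96 at depth 0
Visible at query point: b=47 c=42 d=47 e=42 f=96

Answer: 0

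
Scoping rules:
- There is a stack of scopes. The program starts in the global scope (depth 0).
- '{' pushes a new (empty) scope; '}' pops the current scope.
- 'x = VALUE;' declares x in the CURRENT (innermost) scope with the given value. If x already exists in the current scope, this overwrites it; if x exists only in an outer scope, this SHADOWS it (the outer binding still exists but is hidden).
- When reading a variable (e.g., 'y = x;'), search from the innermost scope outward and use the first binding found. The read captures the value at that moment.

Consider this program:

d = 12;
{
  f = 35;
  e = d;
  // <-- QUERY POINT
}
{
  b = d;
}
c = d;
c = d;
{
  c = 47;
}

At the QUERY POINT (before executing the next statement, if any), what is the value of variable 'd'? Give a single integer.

Answer: 12

Derivation:
Step 1: declare d=12 at depth 0
Step 2: enter scope (depth=1)
Step 3: declare f=35 at depth 1
Step 4: declare e=(read d)=12 at depth 1
Visible at query point: d=12 e=12 f=35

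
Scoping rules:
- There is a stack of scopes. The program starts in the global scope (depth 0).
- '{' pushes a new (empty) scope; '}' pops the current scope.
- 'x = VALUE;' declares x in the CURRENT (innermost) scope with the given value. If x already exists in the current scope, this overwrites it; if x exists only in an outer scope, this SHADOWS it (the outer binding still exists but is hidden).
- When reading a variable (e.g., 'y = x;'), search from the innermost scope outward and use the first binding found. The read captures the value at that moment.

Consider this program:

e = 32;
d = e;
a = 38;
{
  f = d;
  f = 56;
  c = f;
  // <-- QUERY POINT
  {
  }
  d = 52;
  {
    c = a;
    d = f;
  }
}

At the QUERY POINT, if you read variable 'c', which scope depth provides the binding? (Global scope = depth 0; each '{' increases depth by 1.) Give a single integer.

Answer: 1

Derivation:
Step 1: declare e=32 at depth 0
Step 2: declare d=(read e)=32 at depth 0
Step 3: declare a=38 at depth 0
Step 4: enter scope (depth=1)
Step 5: declare f=(read d)=32 at depth 1
Step 6: declare f=56 at depth 1
Step 7: declare c=(read f)=56 at depth 1
Visible at query point: a=38 c=56 d=32 e=32 f=56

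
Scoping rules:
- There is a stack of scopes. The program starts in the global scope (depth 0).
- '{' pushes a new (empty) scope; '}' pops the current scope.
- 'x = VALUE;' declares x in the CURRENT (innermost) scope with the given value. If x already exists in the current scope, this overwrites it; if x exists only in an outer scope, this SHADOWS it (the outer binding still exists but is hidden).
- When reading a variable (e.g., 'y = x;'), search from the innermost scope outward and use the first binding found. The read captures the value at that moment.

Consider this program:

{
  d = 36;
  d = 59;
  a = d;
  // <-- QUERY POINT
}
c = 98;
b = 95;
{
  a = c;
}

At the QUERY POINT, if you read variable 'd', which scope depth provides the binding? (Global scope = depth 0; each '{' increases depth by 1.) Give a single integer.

Step 1: enter scope (depth=1)
Step 2: declare d=36 at depth 1
Step 3: declare d=59 at depth 1
Step 4: declare a=(read d)=59 at depth 1
Visible at query point: a=59 d=59

Answer: 1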